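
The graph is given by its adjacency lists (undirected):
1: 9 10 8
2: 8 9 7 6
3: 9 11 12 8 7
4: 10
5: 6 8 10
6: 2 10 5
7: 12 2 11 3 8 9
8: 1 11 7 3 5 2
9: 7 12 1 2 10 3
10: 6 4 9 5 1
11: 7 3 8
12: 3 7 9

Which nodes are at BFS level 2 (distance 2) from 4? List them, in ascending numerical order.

1, 5, 6, 9

Level 0: 4
Level 1: 10
Level 2: 1, 5, 6, 9
Level 3: 2, 3, 7, 8, 12
Level 4: 11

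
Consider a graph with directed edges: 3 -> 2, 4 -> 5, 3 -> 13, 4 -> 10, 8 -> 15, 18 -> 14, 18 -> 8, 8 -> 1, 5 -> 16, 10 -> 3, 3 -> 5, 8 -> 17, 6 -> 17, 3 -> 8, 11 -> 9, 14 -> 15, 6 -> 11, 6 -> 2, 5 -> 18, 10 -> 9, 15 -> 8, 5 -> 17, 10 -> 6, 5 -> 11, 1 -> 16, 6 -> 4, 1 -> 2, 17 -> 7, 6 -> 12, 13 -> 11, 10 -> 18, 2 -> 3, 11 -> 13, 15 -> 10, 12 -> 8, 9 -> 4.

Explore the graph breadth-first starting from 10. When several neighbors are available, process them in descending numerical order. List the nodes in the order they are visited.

10, 18, 9, 6, 3, 14, 8, 4, 17, 12, 11, 2, 13, 5, 15, 1, 7, 16

Visit 10; enqueue 18, 9, 6, 3 → queue [18, 9, 6, 3]
Visit 18; enqueue 14, 8 → queue [9, 6, 3, 14, 8]
Visit 9; enqueue 4 → queue [6, 3, 14, 8, 4]
Visit 6; enqueue 17, 12, 11, 2 → queue [3, 14, 8, 4, 17, 12, 11, 2]
Visit 3; enqueue 13, 5 → queue [14, 8, 4, 17, 12, 11, 2, 13, 5]
Visit 14; enqueue 15 → queue [8, 4, 17, 12, 11, 2, 13, 5, 15]
Visit 8; enqueue 1 → queue [4, 17, 12, 11, 2, 13, 5, 15, 1]
Visit 4 → queue [17, 12, 11, 2, 13, 5, 15, 1]
Visit 17; enqueue 7 → queue [12, 11, 2, 13, 5, 15, 1, 7]
Visit 12 → queue [11, 2, 13, 5, 15, 1, 7]
Visit 11 → queue [2, 13, 5, 15, 1, 7]
Visit 2 → queue [13, 5, 15, 1, 7]
Visit 13 → queue [5, 15, 1, 7]
Visit 5; enqueue 16 → queue [15, 1, 7, 16]
Visit 15 → queue [1, 7, 16]
Visit 1 → queue [7, 16]
Visit 7 → queue [16]
Visit 16 → queue []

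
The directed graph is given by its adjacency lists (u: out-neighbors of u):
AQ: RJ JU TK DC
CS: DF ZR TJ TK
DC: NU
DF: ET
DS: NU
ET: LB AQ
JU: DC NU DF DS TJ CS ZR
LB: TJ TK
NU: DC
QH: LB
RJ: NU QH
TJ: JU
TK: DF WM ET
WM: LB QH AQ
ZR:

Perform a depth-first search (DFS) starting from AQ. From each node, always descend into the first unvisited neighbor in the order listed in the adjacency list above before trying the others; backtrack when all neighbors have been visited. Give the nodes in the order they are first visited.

Visit AQ
AQ → RJ
RJ → NU
NU → DC
RJ → QH
QH → LB
LB → TJ
TJ → JU
JU → DF
DF → ET
JU → DS
JU → CS
CS → ZR
CS → TK
TK → WM

AQ -> RJ -> NU -> DC -> QH -> LB -> TJ -> JU -> DF -> ET -> DS -> CS -> ZR -> TK -> WM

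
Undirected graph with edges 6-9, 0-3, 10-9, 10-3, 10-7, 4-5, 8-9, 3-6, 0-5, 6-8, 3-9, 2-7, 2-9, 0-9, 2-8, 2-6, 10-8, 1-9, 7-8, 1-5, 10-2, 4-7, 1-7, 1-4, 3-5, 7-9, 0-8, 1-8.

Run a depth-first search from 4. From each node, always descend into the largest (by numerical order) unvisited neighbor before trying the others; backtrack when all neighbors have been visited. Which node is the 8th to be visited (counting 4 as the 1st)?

Visit 4
4 → 7
7 → 10
10 → 9
9 → 8
8 → 6
6 → 3
3 → 5
5 → 1
5 → 0
6 → 2

Visit order: 4, 7, 10, 9, 8, 6, 3, 5, 1, 0, 2

5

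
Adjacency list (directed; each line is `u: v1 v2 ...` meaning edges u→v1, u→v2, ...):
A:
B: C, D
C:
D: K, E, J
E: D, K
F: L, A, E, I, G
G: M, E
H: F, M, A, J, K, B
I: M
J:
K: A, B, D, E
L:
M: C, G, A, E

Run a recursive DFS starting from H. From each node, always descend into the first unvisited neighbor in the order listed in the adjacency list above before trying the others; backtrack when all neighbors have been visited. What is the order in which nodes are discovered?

H -> F -> L -> A -> E -> D -> K -> B -> C -> J -> I -> M -> G

Visit H
H → F
F → L
F → A
F → E
E → D
D → K
K → B
B → C
D → J
F → I
I → M
M → G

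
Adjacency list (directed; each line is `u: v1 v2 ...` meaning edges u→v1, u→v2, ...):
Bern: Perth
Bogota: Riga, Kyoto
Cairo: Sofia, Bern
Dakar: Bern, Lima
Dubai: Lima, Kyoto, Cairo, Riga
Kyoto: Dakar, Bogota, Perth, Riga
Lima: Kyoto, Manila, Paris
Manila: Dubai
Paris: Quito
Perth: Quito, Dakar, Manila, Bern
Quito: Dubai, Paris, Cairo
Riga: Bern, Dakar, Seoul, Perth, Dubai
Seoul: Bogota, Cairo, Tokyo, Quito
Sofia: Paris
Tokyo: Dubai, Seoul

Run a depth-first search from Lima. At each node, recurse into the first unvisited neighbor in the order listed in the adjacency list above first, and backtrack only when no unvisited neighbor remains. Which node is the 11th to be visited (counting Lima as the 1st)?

Visit Lima
Lima → Kyoto
Kyoto → Dakar
Dakar → Bern
Bern → Perth
Perth → Quito
Quito → Dubai
Dubai → Cairo
Cairo → Sofia
Sofia → Paris
Dubai → Riga
Riga → Seoul
Seoul → Bogota
Seoul → Tokyo
Perth → Manila

Visit order: Lima, Kyoto, Dakar, Bern, Perth, Quito, Dubai, Cairo, Sofia, Paris, Riga, Seoul, Bogota, Tokyo, Manila

Riga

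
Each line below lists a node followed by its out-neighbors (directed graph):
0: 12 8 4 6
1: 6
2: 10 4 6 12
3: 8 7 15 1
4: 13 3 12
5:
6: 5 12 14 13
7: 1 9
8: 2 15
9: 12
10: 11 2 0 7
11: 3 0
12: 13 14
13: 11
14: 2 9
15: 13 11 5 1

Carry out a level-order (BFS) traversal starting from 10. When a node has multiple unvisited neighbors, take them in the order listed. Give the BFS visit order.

10, 11, 2, 0, 7, 3, 4, 6, 12, 8, 1, 9, 15, 13, 5, 14

Visit 10; enqueue 11, 2, 0, 7 → queue [11, 2, 0, 7]
Visit 11; enqueue 3 → queue [2, 0, 7, 3]
Visit 2; enqueue 4, 6, 12 → queue [0, 7, 3, 4, 6, 12]
Visit 0; enqueue 8 → queue [7, 3, 4, 6, 12, 8]
Visit 7; enqueue 1, 9 → queue [3, 4, 6, 12, 8, 1, 9]
Visit 3; enqueue 15 → queue [4, 6, 12, 8, 1, 9, 15]
Visit 4; enqueue 13 → queue [6, 12, 8, 1, 9, 15, 13]
Visit 6; enqueue 5, 14 → queue [12, 8, 1, 9, 15, 13, 5, 14]
Visit 12 → queue [8, 1, 9, 15, 13, 5, 14]
Visit 8 → queue [1, 9, 15, 13, 5, 14]
Visit 1 → queue [9, 15, 13, 5, 14]
Visit 9 → queue [15, 13, 5, 14]
Visit 15 → queue [13, 5, 14]
Visit 13 → queue [5, 14]
Visit 5 → queue [14]
Visit 14 → queue []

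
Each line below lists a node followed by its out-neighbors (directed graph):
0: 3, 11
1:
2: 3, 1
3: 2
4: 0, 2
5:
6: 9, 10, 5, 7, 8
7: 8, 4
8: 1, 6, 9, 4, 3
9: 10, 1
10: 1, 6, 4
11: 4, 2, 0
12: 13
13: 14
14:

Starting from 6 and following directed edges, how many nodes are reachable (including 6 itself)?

BFS from 6 visits: 6, 9, 10, 5, 7, 8, 1, 4, 3, 0, 2, 11
Reachable nodes: 12 of 15 total.

12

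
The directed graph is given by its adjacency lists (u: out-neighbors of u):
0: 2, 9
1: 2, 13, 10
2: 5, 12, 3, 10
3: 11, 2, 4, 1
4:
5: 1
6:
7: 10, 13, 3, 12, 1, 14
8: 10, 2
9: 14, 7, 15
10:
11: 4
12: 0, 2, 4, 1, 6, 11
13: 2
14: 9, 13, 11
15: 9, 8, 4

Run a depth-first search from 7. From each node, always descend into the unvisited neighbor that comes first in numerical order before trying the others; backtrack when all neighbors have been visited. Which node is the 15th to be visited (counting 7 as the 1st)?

8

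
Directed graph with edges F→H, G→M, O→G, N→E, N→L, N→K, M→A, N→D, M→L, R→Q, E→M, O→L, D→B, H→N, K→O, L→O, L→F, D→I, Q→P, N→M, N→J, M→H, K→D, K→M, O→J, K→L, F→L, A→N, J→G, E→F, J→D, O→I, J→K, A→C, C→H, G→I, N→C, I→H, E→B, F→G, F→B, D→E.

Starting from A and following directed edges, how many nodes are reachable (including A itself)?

BFS from A visits: A, C, N, H, D, E, J, K, L, M, B, I, F, G, O
Reachable nodes: 15 of 18 total.

15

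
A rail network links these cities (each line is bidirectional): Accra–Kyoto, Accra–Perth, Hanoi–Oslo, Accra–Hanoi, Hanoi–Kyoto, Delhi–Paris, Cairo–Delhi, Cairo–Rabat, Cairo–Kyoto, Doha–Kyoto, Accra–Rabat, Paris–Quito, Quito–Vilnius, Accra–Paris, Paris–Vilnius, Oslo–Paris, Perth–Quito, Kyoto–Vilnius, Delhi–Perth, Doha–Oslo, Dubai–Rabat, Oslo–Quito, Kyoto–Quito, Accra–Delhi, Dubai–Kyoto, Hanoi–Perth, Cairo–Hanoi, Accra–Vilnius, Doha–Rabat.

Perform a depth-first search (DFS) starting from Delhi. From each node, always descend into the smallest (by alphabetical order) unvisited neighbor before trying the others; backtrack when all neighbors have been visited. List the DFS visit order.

Visit Delhi
Delhi → Accra
Accra → Hanoi
Hanoi → Cairo
Cairo → Kyoto
Kyoto → Doha
Doha → Oslo
Oslo → Paris
Paris → Quito
Quito → Perth
Quito → Vilnius
Doha → Rabat
Rabat → Dubai

Delhi -> Accra -> Hanoi -> Cairo -> Kyoto -> Doha -> Oslo -> Paris -> Quito -> Perth -> Vilnius -> Rabat -> Dubai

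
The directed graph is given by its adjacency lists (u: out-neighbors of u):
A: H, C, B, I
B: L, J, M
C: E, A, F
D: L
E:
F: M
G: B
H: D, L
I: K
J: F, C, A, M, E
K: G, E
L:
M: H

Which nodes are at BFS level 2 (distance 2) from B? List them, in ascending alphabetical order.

A, C, E, F, H

Level 0: B
Level 1: J, L, M
Level 2: A, C, E, F, H
Level 3: D, I
Level 4: K
Level 5: G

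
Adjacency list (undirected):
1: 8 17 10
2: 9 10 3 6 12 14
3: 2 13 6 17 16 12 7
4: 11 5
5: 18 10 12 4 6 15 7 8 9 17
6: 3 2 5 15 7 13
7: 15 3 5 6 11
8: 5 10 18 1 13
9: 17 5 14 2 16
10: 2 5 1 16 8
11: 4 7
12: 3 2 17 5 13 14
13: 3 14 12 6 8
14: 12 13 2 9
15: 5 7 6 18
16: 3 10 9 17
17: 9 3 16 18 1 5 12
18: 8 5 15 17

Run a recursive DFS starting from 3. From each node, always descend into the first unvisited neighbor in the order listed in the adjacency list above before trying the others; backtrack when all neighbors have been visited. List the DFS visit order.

Visit 3
3 → 2
2 → 9
9 → 17
17 → 16
16 → 10
10 → 5
5 → 18
18 → 8
8 → 1
8 → 13
13 → 14
14 → 12
13 → 6
6 → 15
15 → 7
7 → 11
11 → 4

3, 2, 9, 17, 16, 10, 5, 18, 8, 1, 13, 14, 12, 6, 15, 7, 11, 4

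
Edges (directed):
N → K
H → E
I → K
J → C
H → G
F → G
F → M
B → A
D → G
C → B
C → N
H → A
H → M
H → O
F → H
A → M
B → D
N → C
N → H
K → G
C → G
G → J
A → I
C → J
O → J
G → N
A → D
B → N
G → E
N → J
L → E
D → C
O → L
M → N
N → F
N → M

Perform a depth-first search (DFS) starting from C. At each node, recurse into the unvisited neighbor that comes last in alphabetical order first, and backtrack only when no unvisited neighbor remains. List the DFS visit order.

Visit C
C → N
N → M
N → K
K → G
G → J
G → E
N → H
H → O
O → L
H → A
A → I
A → D
N → F
C → B

C, N, M, K, G, J, E, H, O, L, A, I, D, F, B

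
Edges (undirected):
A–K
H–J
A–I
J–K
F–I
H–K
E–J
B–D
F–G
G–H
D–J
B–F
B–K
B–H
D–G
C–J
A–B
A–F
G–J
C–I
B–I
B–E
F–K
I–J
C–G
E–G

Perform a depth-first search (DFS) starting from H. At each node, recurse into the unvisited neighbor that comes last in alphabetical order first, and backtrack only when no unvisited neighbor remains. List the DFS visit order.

H -> K -> J -> I -> F -> G -> E -> B -> D -> A -> C

Visit H
H → K
K → J
J → I
I → F
F → G
G → E
E → B
B → D
B → A
G → C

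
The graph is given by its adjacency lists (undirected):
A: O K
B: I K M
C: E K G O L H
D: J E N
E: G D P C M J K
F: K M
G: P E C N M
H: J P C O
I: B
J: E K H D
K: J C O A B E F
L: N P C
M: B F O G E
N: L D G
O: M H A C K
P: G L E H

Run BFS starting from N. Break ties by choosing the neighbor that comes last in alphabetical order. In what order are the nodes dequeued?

Visit N; enqueue L, G, D → queue [L, G, D]
Visit L; enqueue P, C → queue [G, D, P, C]
Visit G; enqueue M, E → queue [D, P, C, M, E]
Visit D; enqueue J → queue [P, C, M, E, J]
Visit P; enqueue H → queue [C, M, E, J, H]
Visit C; enqueue O, K → queue [M, E, J, H, O, K]
Visit M; enqueue F, B → queue [E, J, H, O, K, F, B]
Visit E → queue [J, H, O, K, F, B]
Visit J → queue [H, O, K, F, B]
Visit H → queue [O, K, F, B]
Visit O; enqueue A → queue [K, F, B, A]
Visit K → queue [F, B, A]
Visit F → queue [B, A]
Visit B; enqueue I → queue [A, I]
Visit A → queue [I]
Visit I → queue []

N L G D P C M E J H O K F B A I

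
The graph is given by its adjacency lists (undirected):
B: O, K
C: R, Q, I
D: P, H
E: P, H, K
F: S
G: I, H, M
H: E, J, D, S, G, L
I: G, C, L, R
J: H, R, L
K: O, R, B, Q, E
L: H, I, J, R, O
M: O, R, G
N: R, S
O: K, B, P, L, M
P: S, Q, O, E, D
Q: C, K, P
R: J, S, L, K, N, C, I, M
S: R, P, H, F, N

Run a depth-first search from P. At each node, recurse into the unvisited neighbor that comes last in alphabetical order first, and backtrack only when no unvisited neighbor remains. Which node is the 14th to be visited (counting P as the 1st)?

Visit P
P → S
S → R
R → N
R → M
M → O
O → L
L → J
J → H
H → G
G → I
I → C
C → Q
Q → K
K → E
K → B
H → D
S → F

Visit order: P, S, R, N, M, O, L, J, H, G, I, C, Q, K, E, B, D, F

K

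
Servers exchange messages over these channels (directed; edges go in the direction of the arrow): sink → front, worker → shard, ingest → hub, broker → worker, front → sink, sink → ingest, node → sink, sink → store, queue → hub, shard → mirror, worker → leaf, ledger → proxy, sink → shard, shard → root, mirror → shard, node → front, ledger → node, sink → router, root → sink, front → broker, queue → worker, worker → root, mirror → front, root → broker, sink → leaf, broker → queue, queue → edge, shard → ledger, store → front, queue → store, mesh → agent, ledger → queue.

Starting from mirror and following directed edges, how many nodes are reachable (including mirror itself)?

17

BFS from mirror visits: mirror, front, shard, broker, sink, ledger, root, queue, worker, ingest, leaf, router, store, node, proxy, edge, hub
Reachable nodes: 17 of 19 total.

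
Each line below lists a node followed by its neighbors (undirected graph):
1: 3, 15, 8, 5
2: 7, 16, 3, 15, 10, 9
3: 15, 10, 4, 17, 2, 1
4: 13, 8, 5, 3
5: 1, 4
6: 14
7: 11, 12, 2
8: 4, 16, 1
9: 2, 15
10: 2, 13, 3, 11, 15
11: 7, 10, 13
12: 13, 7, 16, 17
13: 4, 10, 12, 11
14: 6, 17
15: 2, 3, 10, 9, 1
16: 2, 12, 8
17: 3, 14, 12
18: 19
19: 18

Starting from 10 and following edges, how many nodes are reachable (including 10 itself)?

BFS from 10 visits: 10, 2, 13, 3, 11, 15, 7, 16, 9, 4, 12, 17, 1, 8, 5, 14, 6
Reachable nodes: 17 of 19 total.

17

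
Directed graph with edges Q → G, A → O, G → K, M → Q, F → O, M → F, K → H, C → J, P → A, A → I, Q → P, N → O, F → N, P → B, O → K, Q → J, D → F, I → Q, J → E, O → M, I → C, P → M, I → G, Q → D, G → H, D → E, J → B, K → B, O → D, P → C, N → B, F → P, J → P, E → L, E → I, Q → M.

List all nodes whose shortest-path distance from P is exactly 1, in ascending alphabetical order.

Level 0: P
Level 1: A, B, C, M
Level 2: F, I, J, O, Q
Level 3: D, E, G, K, N
Level 4: H, L

A, B, C, M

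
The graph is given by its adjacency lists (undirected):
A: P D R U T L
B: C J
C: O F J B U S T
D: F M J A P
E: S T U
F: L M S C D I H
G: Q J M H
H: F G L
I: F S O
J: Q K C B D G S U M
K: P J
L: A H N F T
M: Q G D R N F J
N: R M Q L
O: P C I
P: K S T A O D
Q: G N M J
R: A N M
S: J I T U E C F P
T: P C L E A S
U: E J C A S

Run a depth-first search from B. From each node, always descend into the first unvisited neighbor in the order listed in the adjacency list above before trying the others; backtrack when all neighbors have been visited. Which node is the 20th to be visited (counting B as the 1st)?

Visit B
B → C
C → O
O → P
P → K
K → J
J → Q
Q → G
G → M
M → D
D → F
F → L
L → A
A → R
R → N
A → U
U → E
E → S
S → I
S → T
L → H

Visit order: B, C, O, P, K, J, Q, G, M, D, F, L, A, R, N, U, E, S, I, T, H

T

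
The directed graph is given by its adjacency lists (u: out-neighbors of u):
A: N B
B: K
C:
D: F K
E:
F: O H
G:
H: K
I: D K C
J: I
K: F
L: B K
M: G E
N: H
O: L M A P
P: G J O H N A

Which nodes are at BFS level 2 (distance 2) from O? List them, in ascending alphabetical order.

B, E, G, H, J, K, N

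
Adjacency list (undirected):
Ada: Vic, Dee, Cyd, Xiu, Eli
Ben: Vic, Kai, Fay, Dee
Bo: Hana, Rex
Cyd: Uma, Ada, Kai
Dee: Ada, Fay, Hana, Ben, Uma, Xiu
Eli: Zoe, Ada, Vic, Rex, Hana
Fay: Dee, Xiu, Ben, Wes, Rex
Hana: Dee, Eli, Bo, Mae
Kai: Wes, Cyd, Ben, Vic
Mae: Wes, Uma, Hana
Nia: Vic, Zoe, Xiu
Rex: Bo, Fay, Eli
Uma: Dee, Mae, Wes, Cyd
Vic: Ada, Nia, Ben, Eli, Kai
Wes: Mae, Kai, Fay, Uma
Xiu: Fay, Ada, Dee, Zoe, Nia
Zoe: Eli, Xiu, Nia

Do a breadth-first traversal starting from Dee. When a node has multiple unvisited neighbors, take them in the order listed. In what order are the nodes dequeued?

Visit Dee; enqueue Ada, Fay, Hana, Ben, Uma, Xiu → queue [Ada, Fay, Hana, Ben, Uma, Xiu]
Visit Ada; enqueue Vic, Cyd, Eli → queue [Fay, Hana, Ben, Uma, Xiu, Vic, Cyd, Eli]
Visit Fay; enqueue Wes, Rex → queue [Hana, Ben, Uma, Xiu, Vic, Cyd, Eli, Wes, Rex]
Visit Hana; enqueue Bo, Mae → queue [Ben, Uma, Xiu, Vic, Cyd, Eli, Wes, Rex, Bo, Mae]
Visit Ben; enqueue Kai → queue [Uma, Xiu, Vic, Cyd, Eli, Wes, Rex, Bo, Mae, Kai]
Visit Uma → queue [Xiu, Vic, Cyd, Eli, Wes, Rex, Bo, Mae, Kai]
Visit Xiu; enqueue Zoe, Nia → queue [Vic, Cyd, Eli, Wes, Rex, Bo, Mae, Kai, Zoe, Nia]
Visit Vic → queue [Cyd, Eli, Wes, Rex, Bo, Mae, Kai, Zoe, Nia]
Visit Cyd → queue [Eli, Wes, Rex, Bo, Mae, Kai, Zoe, Nia]
Visit Eli → queue [Wes, Rex, Bo, Mae, Kai, Zoe, Nia]
Visit Wes → queue [Rex, Bo, Mae, Kai, Zoe, Nia]
Visit Rex → queue [Bo, Mae, Kai, Zoe, Nia]
Visit Bo → queue [Mae, Kai, Zoe, Nia]
Visit Mae → queue [Kai, Zoe, Nia]
Visit Kai → queue [Zoe, Nia]
Visit Zoe → queue [Nia]
Visit Nia → queue []

Dee, Ada, Fay, Hana, Ben, Uma, Xiu, Vic, Cyd, Eli, Wes, Rex, Bo, Mae, Kai, Zoe, Nia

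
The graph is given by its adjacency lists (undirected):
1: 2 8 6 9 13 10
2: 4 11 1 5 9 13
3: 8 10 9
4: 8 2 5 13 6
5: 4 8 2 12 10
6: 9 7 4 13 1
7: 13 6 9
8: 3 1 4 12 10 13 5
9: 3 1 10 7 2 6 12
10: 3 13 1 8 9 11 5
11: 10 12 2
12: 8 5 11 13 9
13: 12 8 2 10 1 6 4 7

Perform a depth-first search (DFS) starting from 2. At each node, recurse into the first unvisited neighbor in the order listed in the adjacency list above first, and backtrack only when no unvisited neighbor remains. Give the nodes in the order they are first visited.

Visit 2
2 → 4
4 → 8
8 → 3
3 → 10
10 → 13
13 → 12
12 → 5
12 → 11
12 → 9
9 → 1
1 → 6
6 → 7

2 4 8 3 10 13 12 5 11 9 1 6 7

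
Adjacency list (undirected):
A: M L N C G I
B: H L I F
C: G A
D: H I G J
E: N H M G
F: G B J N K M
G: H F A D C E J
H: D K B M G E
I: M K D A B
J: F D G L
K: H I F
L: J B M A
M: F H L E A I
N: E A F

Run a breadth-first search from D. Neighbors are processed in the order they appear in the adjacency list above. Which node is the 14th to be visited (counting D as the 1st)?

N

Visit D; enqueue H, I, G, J → queue [H, I, G, J]
Visit H; enqueue K, B, M, E → queue [I, G, J, K, B, M, E]
Visit I; enqueue A → queue [G, J, K, B, M, E, A]
Visit G; enqueue F, C → queue [J, K, B, M, E, A, F, C]
Visit J; enqueue L → queue [K, B, M, E, A, F, C, L]
Visit K → queue [B, M, E, A, F, C, L]
Visit B → queue [M, E, A, F, C, L]
Visit M → queue [E, A, F, C, L]
Visit E; enqueue N → queue [A, F, C, L, N]
Visit A → queue [F, C, L, N]
Visit F → queue [C, L, N]
Visit C → queue [L, N]
Visit L → queue [N]
Visit N → queue []

Visit order: D, H, I, G, J, K, B, M, E, A, F, C, L, N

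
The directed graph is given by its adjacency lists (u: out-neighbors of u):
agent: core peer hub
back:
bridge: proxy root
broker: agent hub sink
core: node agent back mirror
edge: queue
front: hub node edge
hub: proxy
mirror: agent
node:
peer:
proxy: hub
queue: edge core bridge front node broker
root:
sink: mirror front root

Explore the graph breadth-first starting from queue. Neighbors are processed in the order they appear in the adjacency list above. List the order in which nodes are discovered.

queue, edge, core, bridge, front, node, broker, agent, back, mirror, proxy, root, hub, sink, peer

Visit queue; enqueue edge, core, bridge, front, node, broker → queue [edge, core, bridge, front, node, broker]
Visit edge → queue [core, bridge, front, node, broker]
Visit core; enqueue agent, back, mirror → queue [bridge, front, node, broker, agent, back, mirror]
Visit bridge; enqueue proxy, root → queue [front, node, broker, agent, back, mirror, proxy, root]
Visit front; enqueue hub → queue [node, broker, agent, back, mirror, proxy, root, hub]
Visit node → queue [broker, agent, back, mirror, proxy, root, hub]
Visit broker; enqueue sink → queue [agent, back, mirror, proxy, root, hub, sink]
Visit agent; enqueue peer → queue [back, mirror, proxy, root, hub, sink, peer]
Visit back → queue [mirror, proxy, root, hub, sink, peer]
Visit mirror → queue [proxy, root, hub, sink, peer]
Visit proxy → queue [root, hub, sink, peer]
Visit root → queue [hub, sink, peer]
Visit hub → queue [sink, peer]
Visit sink → queue [peer]
Visit peer → queue []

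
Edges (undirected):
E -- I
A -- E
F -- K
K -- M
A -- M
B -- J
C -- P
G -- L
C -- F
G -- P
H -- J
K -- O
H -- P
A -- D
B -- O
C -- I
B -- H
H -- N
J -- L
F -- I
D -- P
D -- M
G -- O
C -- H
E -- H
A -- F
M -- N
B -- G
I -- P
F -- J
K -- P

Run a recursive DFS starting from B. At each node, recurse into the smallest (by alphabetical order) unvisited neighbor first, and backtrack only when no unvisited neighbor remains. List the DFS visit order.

B, G, L, J, F, A, D, M, K, O, P, C, H, E, I, N

Visit B
B → G
G → L
L → J
J → F
F → A
A → D
D → M
M → K
K → O
K → P
P → C
C → H
H → E
E → I
H → N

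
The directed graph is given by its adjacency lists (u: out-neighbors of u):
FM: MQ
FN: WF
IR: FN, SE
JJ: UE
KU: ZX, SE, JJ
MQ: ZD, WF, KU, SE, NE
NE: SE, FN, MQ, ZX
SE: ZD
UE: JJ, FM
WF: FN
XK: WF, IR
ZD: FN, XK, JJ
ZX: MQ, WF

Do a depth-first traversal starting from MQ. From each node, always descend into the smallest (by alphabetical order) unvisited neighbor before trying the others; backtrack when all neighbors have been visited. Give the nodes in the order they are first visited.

Visit MQ
MQ → KU
KU → JJ
JJ → UE
UE → FM
KU → SE
SE → ZD
ZD → FN
FN → WF
ZD → XK
XK → IR
KU → ZX
MQ → NE

MQ, KU, JJ, UE, FM, SE, ZD, FN, WF, XK, IR, ZX, NE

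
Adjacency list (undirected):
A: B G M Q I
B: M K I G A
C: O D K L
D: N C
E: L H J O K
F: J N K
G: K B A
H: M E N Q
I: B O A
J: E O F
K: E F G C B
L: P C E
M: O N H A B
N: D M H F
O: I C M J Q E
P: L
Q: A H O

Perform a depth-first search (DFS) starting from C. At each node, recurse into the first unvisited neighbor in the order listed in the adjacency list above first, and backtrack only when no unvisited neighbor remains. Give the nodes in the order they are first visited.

C -> O -> I -> B -> M -> N -> D -> H -> E -> L -> P -> J -> F -> K -> G -> A -> Q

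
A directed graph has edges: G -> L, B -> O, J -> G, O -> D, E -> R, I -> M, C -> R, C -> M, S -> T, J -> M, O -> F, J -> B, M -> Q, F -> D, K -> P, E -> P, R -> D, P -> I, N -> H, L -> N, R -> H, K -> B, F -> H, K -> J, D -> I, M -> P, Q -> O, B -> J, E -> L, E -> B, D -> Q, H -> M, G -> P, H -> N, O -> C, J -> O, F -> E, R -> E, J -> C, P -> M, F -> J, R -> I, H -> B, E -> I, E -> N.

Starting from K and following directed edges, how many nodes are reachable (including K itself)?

17

BFS from K visits: K, B, J, P, O, C, G, M, I, D, F, R, L, Q, E, H, N
Reachable nodes: 17 of 19 total.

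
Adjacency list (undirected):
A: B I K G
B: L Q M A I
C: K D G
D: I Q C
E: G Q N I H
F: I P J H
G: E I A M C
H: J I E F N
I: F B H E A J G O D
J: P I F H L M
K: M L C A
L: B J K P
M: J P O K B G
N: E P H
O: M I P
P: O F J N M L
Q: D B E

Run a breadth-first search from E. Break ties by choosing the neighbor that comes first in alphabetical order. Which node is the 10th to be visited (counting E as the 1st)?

F

Visit E; enqueue G, H, I, N, Q → queue [G, H, I, N, Q]
Visit G; enqueue A, C, M → queue [H, I, N, Q, A, C, M]
Visit H; enqueue F, J → queue [I, N, Q, A, C, M, F, J]
Visit I; enqueue B, D, O → queue [N, Q, A, C, M, F, J, B, D, O]
Visit N; enqueue P → queue [Q, A, C, M, F, J, B, D, O, P]
Visit Q → queue [A, C, M, F, J, B, D, O, P]
Visit A; enqueue K → queue [C, M, F, J, B, D, O, P, K]
Visit C → queue [M, F, J, B, D, O, P, K]
Visit M → queue [F, J, B, D, O, P, K]
Visit F → queue [J, B, D, O, P, K]
Visit J; enqueue L → queue [B, D, O, P, K, L]
Visit B → queue [D, O, P, K, L]
Visit D → queue [O, P, K, L]
Visit O → queue [P, K, L]
Visit P → queue [K, L]
Visit K → queue [L]
Visit L → queue []

Visit order: E, G, H, I, N, Q, A, C, M, F, J, B, D, O, P, K, L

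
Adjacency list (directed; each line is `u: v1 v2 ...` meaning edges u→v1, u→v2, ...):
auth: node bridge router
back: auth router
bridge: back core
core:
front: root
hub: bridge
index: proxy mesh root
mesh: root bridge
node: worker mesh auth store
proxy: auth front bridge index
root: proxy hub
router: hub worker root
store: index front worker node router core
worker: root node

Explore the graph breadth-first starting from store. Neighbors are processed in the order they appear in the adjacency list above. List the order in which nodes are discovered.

store, index, front, worker, node, router, core, proxy, mesh, root, auth, hub, bridge, back

Visit store; enqueue index, front, worker, node, router, core → queue [index, front, worker, node, router, core]
Visit index; enqueue proxy, mesh, root → queue [front, worker, node, router, core, proxy, mesh, root]
Visit front → queue [worker, node, router, core, proxy, mesh, root]
Visit worker → queue [node, router, core, proxy, mesh, root]
Visit node; enqueue auth → queue [router, core, proxy, mesh, root, auth]
Visit router; enqueue hub → queue [core, proxy, mesh, root, auth, hub]
Visit core → queue [proxy, mesh, root, auth, hub]
Visit proxy; enqueue bridge → queue [mesh, root, auth, hub, bridge]
Visit mesh → queue [root, auth, hub, bridge]
Visit root → queue [auth, hub, bridge]
Visit auth → queue [hub, bridge]
Visit hub → queue [bridge]
Visit bridge; enqueue back → queue [back]
Visit back → queue []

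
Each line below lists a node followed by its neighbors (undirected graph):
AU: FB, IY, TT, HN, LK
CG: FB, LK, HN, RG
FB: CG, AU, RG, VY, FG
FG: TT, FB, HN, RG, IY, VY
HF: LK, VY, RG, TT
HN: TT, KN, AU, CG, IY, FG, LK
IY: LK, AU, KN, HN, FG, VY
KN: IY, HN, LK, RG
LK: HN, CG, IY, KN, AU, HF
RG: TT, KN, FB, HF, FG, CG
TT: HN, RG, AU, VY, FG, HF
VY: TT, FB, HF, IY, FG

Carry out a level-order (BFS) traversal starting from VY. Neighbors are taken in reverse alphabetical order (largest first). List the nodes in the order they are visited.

Visit VY; enqueue TT, IY, HF, FG, FB → queue [TT, IY, HF, FG, FB]
Visit TT; enqueue RG, HN, AU → queue [IY, HF, FG, FB, RG, HN, AU]
Visit IY; enqueue LK, KN → queue [HF, FG, FB, RG, HN, AU, LK, KN]
Visit HF → queue [FG, FB, RG, HN, AU, LK, KN]
Visit FG → queue [FB, RG, HN, AU, LK, KN]
Visit FB; enqueue CG → queue [RG, HN, AU, LK, KN, CG]
Visit RG → queue [HN, AU, LK, KN, CG]
Visit HN → queue [AU, LK, KN, CG]
Visit AU → queue [LK, KN, CG]
Visit LK → queue [KN, CG]
Visit KN → queue [CG]
Visit CG → queue []

VY, TT, IY, HF, FG, FB, RG, HN, AU, LK, KN, CG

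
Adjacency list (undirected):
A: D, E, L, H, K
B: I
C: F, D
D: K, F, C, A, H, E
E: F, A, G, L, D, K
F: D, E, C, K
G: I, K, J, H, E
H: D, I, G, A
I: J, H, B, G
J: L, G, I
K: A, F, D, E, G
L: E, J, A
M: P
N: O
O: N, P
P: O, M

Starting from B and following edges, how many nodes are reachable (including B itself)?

BFS from B visits: B, I, J, H, G, L, D, A, K, E, F, C
Reachable nodes: 12 of 16 total.

12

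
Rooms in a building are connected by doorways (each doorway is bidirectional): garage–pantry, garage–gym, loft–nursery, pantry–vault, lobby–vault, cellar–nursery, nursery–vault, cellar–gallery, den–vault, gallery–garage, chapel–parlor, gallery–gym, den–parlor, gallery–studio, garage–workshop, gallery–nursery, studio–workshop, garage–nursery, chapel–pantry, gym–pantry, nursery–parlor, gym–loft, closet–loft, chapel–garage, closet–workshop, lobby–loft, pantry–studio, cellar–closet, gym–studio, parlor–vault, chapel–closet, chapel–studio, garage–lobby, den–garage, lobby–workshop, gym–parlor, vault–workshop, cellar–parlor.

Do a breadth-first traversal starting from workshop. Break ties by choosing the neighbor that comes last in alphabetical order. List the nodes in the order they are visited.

Visit workshop; enqueue vault, studio, lobby, garage, closet → queue [vault, studio, lobby, garage, closet]
Visit vault; enqueue parlor, pantry, nursery, den → queue [studio, lobby, garage, closet, parlor, pantry, nursery, den]
Visit studio; enqueue gym, gallery, chapel → queue [lobby, garage, closet, parlor, pantry, nursery, den, gym, gallery, chapel]
Visit lobby; enqueue loft → queue [garage, closet, parlor, pantry, nursery, den, gym, gallery, chapel, loft]
Visit garage → queue [closet, parlor, pantry, nursery, den, gym, gallery, chapel, loft]
Visit closet; enqueue cellar → queue [parlor, pantry, nursery, den, gym, gallery, chapel, loft, cellar]
Visit parlor → queue [pantry, nursery, den, gym, gallery, chapel, loft, cellar]
Visit pantry → queue [nursery, den, gym, gallery, chapel, loft, cellar]
Visit nursery → queue [den, gym, gallery, chapel, loft, cellar]
Visit den → queue [gym, gallery, chapel, loft, cellar]
Visit gym → queue [gallery, chapel, loft, cellar]
Visit gallery → queue [chapel, loft, cellar]
Visit chapel → queue [loft, cellar]
Visit loft → queue [cellar]
Visit cellar → queue []

workshop vault studio lobby garage closet parlor pantry nursery den gym gallery chapel loft cellar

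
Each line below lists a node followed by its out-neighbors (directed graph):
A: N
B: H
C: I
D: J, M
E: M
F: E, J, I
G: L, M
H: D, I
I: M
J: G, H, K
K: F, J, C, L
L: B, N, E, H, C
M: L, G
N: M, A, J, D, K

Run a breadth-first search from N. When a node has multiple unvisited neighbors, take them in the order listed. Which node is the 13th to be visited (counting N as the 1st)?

E

Visit N; enqueue M, A, J, D, K → queue [M, A, J, D, K]
Visit M; enqueue L, G → queue [A, J, D, K, L, G]
Visit A → queue [J, D, K, L, G]
Visit J; enqueue H → queue [D, K, L, G, H]
Visit D → queue [K, L, G, H]
Visit K; enqueue F, C → queue [L, G, H, F, C]
Visit L; enqueue B, E → queue [G, H, F, C, B, E]
Visit G → queue [H, F, C, B, E]
Visit H; enqueue I → queue [F, C, B, E, I]
Visit F → queue [C, B, E, I]
Visit C → queue [B, E, I]
Visit B → queue [E, I]
Visit E → queue [I]
Visit I → queue []

Visit order: N, M, A, J, D, K, L, G, H, F, C, B, E, I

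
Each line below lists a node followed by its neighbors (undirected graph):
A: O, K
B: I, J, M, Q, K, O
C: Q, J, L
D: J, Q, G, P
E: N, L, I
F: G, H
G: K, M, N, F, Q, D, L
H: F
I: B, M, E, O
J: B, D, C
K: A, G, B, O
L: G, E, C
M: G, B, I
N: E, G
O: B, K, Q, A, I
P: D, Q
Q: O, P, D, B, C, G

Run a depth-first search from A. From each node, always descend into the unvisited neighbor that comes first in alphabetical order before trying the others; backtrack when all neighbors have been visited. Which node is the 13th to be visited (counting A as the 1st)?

M

Visit A
A → K
K → B
B → I
I → E
E → L
L → C
C → J
J → D
D → G
G → F
F → H
G → M
G → N
G → Q
Q → O
Q → P

Visit order: A, K, B, I, E, L, C, J, D, G, F, H, M, N, Q, O, P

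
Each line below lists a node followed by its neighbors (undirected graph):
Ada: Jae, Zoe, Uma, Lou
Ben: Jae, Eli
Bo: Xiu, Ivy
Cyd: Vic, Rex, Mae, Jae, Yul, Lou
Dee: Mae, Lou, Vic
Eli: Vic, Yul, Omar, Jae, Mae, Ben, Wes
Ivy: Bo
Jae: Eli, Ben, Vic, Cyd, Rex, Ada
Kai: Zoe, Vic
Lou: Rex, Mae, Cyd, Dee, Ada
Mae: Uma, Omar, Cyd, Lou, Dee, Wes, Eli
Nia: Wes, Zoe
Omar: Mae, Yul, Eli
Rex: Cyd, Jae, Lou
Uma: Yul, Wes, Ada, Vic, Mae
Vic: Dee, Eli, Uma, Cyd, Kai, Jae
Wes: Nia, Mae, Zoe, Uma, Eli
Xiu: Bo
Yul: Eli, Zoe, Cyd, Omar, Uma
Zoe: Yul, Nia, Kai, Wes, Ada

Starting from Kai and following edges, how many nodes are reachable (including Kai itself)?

BFS from Kai visits: Kai, Zoe, Vic, Yul, Nia, Wes, Ada, Dee, Eli, Uma, Cyd, Jae, Omar, Mae, Lou, Ben, Rex
Reachable nodes: 17 of 20 total.

17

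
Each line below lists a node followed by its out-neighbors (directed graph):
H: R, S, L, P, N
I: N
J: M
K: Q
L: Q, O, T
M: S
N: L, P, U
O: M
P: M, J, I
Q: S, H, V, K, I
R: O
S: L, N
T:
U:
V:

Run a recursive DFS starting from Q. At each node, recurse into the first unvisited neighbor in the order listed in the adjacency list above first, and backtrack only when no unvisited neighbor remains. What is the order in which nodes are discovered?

Visit Q
Q → S
S → L
L → O
O → M
L → T
S → N
N → P
P → J
P → I
N → U
Q → H
H → R
Q → V
Q → K

Q, S, L, O, M, T, N, P, J, I, U, H, R, V, K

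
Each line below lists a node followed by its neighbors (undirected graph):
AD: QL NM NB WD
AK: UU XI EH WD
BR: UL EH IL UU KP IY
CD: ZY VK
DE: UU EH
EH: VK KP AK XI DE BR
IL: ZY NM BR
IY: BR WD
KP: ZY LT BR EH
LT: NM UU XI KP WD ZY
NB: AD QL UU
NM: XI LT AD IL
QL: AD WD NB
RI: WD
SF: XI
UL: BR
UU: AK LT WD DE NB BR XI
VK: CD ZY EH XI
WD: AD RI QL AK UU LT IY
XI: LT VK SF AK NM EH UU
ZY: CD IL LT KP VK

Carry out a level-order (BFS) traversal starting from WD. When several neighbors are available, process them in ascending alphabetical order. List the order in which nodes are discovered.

Visit WD; enqueue AD, AK, IY, LT, QL, RI, UU → queue [AD, AK, IY, LT, QL, RI, UU]
Visit AD; enqueue NB, NM → queue [AK, IY, LT, QL, RI, UU, NB, NM]
Visit AK; enqueue EH, XI → queue [IY, LT, QL, RI, UU, NB, NM, EH, XI]
Visit IY; enqueue BR → queue [LT, QL, RI, UU, NB, NM, EH, XI, BR]
Visit LT; enqueue KP, ZY → queue [QL, RI, UU, NB, NM, EH, XI, BR, KP, ZY]
Visit QL → queue [RI, UU, NB, NM, EH, XI, BR, KP, ZY]
Visit RI → queue [UU, NB, NM, EH, XI, BR, KP, ZY]
Visit UU; enqueue DE → queue [NB, NM, EH, XI, BR, KP, ZY, DE]
Visit NB → queue [NM, EH, XI, BR, KP, ZY, DE]
Visit NM; enqueue IL → queue [EH, XI, BR, KP, ZY, DE, IL]
Visit EH; enqueue VK → queue [XI, BR, KP, ZY, DE, IL, VK]
Visit XI; enqueue SF → queue [BR, KP, ZY, DE, IL, VK, SF]
Visit BR; enqueue UL → queue [KP, ZY, DE, IL, VK, SF, UL]
Visit KP → queue [ZY, DE, IL, VK, SF, UL]
Visit ZY; enqueue CD → queue [DE, IL, VK, SF, UL, CD]
Visit DE → queue [IL, VK, SF, UL, CD]
Visit IL → queue [VK, SF, UL, CD]
Visit VK → queue [SF, UL, CD]
Visit SF → queue [UL, CD]
Visit UL → queue [CD]
Visit CD → queue []

WD → AD → AK → IY → LT → QL → RI → UU → NB → NM → EH → XI → BR → KP → ZY → DE → IL → VK → SF → UL → CD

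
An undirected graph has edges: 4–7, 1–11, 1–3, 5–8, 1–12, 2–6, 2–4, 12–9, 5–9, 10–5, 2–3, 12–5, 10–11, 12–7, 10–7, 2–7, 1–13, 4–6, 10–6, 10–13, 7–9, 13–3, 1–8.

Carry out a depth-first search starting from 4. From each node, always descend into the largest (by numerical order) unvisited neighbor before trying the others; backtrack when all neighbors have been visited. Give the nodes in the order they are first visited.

4, 7, 12, 9, 5, 10, 13, 3, 2, 6, 1, 11, 8

Visit 4
4 → 7
7 → 12
12 → 9
9 → 5
5 → 10
10 → 13
13 → 3
3 → 2
2 → 6
3 → 1
1 → 11
1 → 8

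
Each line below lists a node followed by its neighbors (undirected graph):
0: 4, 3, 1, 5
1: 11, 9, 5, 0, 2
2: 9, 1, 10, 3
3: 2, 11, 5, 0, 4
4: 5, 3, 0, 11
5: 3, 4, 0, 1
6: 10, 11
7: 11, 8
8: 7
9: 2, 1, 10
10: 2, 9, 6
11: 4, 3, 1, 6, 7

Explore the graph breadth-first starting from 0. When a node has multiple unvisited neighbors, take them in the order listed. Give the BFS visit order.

Visit 0; enqueue 4, 3, 1, 5 → queue [4, 3, 1, 5]
Visit 4; enqueue 11 → queue [3, 1, 5, 11]
Visit 3; enqueue 2 → queue [1, 5, 11, 2]
Visit 1; enqueue 9 → queue [5, 11, 2, 9]
Visit 5 → queue [11, 2, 9]
Visit 11; enqueue 6, 7 → queue [2, 9, 6, 7]
Visit 2; enqueue 10 → queue [9, 6, 7, 10]
Visit 9 → queue [6, 7, 10]
Visit 6 → queue [7, 10]
Visit 7; enqueue 8 → queue [10, 8]
Visit 10 → queue [8]
Visit 8 → queue []

0 -> 4 -> 3 -> 1 -> 5 -> 11 -> 2 -> 9 -> 6 -> 7 -> 10 -> 8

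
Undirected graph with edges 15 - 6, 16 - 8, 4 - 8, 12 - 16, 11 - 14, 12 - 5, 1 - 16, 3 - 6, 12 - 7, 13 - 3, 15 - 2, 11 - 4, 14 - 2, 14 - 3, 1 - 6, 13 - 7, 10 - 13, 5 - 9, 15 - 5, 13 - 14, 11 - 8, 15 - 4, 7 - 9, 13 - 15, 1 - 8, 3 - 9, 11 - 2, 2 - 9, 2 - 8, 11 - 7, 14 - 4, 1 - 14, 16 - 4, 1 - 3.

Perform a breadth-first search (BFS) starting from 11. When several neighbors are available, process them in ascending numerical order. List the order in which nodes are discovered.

Visit 11; enqueue 2, 4, 7, 8, 14 → queue [2, 4, 7, 8, 14]
Visit 2; enqueue 9, 15 → queue [4, 7, 8, 14, 9, 15]
Visit 4; enqueue 16 → queue [7, 8, 14, 9, 15, 16]
Visit 7; enqueue 12, 13 → queue [8, 14, 9, 15, 16, 12, 13]
Visit 8; enqueue 1 → queue [14, 9, 15, 16, 12, 13, 1]
Visit 14; enqueue 3 → queue [9, 15, 16, 12, 13, 1, 3]
Visit 9; enqueue 5 → queue [15, 16, 12, 13, 1, 3, 5]
Visit 15; enqueue 6 → queue [16, 12, 13, 1, 3, 5, 6]
Visit 16 → queue [12, 13, 1, 3, 5, 6]
Visit 12 → queue [13, 1, 3, 5, 6]
Visit 13; enqueue 10 → queue [1, 3, 5, 6, 10]
Visit 1 → queue [3, 5, 6, 10]
Visit 3 → queue [5, 6, 10]
Visit 5 → queue [6, 10]
Visit 6 → queue [10]
Visit 10 → queue []

11 → 2 → 4 → 7 → 8 → 14 → 9 → 15 → 16 → 12 → 13 → 1 → 3 → 5 → 6 → 10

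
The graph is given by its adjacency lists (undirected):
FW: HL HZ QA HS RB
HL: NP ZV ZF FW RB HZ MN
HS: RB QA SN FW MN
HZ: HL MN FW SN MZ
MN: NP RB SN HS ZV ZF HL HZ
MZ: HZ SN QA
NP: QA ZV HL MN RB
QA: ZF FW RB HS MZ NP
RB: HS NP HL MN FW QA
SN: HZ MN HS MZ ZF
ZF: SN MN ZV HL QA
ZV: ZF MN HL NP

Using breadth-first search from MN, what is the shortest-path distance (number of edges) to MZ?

2

Level 0: MN
Level 1: HL, HS, HZ, NP, RB, SN, ZF, ZV
Level 2: FW, MZ, QA
MZ first appears at level 2.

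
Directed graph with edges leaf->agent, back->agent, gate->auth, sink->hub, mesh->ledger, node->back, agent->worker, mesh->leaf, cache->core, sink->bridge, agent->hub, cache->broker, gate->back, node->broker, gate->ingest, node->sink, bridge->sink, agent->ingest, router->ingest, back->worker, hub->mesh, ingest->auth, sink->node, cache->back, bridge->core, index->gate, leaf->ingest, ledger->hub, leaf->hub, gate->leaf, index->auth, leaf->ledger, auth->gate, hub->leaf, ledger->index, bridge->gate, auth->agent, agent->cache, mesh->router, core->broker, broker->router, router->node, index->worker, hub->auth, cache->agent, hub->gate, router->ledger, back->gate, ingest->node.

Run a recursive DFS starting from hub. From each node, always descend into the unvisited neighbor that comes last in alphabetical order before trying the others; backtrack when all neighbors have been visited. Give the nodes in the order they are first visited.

hub → mesh → router → node → sink → bridge → gate → leaf → ledger → index → worker → auth → agent → ingest → cache → core → broker → back

Visit hub
hub → mesh
mesh → router
router → node
node → sink
sink → bridge
bridge → gate
gate → leaf
leaf → ledger
ledger → index
index → worker
index → auth
auth → agent
agent → ingest
agent → cache
cache → core
core → broker
cache → back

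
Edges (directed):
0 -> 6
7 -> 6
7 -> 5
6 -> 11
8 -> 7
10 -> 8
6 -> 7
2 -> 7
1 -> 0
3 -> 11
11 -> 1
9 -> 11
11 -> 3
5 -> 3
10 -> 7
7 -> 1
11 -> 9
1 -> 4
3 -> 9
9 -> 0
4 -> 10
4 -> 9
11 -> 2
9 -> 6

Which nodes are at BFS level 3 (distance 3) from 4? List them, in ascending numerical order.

1, 2, 3, 5

Level 0: 4
Level 1: 9, 10
Level 2: 0, 6, 7, 8, 11
Level 3: 1, 2, 3, 5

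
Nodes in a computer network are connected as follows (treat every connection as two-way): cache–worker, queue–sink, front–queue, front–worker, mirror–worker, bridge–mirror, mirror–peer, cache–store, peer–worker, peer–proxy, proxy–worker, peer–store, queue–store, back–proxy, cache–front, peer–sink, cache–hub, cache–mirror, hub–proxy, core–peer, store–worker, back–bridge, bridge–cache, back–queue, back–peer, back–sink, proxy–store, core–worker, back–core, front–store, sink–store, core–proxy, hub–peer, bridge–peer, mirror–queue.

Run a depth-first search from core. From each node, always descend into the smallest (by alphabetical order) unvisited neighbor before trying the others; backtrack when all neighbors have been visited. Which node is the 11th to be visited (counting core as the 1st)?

store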